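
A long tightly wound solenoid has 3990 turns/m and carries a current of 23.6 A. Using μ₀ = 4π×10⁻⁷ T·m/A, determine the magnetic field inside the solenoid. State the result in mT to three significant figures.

B ≈ 118 mT

Inside a long solenoid, B = μ₀nI.
B = (4π×10⁻⁷)(3.990×10^3 m⁻¹)(23.6 A) = 0.1183 T.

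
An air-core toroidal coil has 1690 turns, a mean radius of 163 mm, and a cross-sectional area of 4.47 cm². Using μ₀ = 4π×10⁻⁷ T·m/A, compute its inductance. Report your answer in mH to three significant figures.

For a thin toroid, L = μ₀N²A/(2πR).
L = (4π×10⁻⁷)(1690)²(4.470×10^-4) / (2π×0.163 m) = 1.566×10^-3 H.

L ≈ 1.57 mH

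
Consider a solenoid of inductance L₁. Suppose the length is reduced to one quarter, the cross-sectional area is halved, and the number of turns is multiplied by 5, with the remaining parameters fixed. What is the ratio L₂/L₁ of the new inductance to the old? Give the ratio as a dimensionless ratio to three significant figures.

For a solenoid, L ∝ μᵣN²A/ℓ.
L₂/L₁ = (0.25)^-1 × (0.5) × (5)^2 = 50.0.

L₂/L₁ = 50.0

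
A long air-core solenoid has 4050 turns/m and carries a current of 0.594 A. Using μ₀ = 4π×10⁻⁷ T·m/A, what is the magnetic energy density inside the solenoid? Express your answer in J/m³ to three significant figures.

u ≈ 3.64 J/m³

B = μ₀nI = (4π×10⁻⁷)(4.050×10^3)(0.594) = 3.023×10^-3 T.
u = B²/(2μ₀) = (3.023×10^-3)²/(2×4π×10⁻⁷) = 3.636 J/m³.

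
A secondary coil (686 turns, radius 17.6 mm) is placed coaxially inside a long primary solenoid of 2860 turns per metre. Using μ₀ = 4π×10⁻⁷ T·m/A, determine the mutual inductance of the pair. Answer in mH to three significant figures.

M ≈ 2.40 mH

The outer solenoid produces a uniform field B₁ = μ₀n₁I₁ across the inner coil,
so the flux linkage is N₂Φ = N₂B₁A₂ = μ₀n₁N₂A₂·I₁, giving M = μ₀n₁N₂A₂.
A₂ = πr² = π(1.760×10^-2 m)² = 9.731×10^-4 m².
M = (4π×10⁻⁷)(2860)(686)(9.731×10^-4) = 2.399×10^-3 H.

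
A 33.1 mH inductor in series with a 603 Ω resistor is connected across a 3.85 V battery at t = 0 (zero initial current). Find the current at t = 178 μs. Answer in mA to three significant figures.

I ≈ 6.14 mA

τ = L/R = 3.310×10^-2/603 = 5.489×10^-5 s; final current I_∞ = ε/R = 3.85/603 = 6.3847×10^-3 A.
I(t) = I_∞(1 − e^(−t/τ)) with t/τ = 3.243.
I = (6.3847×10^-3)(1 − e^(−3.243)) = 6.135×10^-3 A.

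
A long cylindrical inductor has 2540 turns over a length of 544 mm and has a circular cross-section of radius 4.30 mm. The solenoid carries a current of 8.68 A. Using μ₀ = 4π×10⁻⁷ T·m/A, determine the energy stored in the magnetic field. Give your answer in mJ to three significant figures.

U ≈ 32.6 mJ

A = πr² = π(4.300×10^-3 m)² = 5.809×10^-5 m².
L = μ₀N²A/ℓ = (4π×10⁻⁷)(2540)²(5.809×10^-5)/(0.544) = 8.657×10^-4 H.
U = ½LI² = ½(8.657×10^-4)(8.68)² = 3.261×10^-2 J.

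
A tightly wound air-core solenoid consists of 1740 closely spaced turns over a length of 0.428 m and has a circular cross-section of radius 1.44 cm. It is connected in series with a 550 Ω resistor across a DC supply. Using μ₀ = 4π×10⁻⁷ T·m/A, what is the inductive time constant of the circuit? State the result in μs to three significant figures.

A = πr² = π(1.440×10^-2 m)² = 6.514×10^-4 m².
L = μ₀N²A/ℓ = (4π×10⁻⁷)(1740)²(6.514×10^-4)/(0.428) = 5.791×10^-3 H.
τ = L/R = (5.791×10^-3)/(550) = 1.053×10^-5 s.

τ ≈ 10.5 μs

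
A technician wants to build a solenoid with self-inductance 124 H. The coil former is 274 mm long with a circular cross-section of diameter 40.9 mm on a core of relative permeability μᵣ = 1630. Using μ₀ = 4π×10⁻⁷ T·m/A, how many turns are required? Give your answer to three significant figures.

A = π(d/2)² = π(2.045×10^-2 m)² = 1.314×10^-3 m².
From L = μ₀μᵣN²A/ℓ, N = √(Lℓ / (μ₀μᵣA)).
N = √[(124)(0.274) / ((4π×10⁻⁷)(1630)×1.314×10^-3)] = √(1.263×10^7) ≈ 3553.2.

N ≈ 3550 turns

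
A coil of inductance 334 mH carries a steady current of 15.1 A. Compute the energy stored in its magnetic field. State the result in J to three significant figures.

U ≈ 38.1 J

Stored magnetic energy: U = ½LI².
U = ½(0.334 H)(15.1 A)² = 38.08 J.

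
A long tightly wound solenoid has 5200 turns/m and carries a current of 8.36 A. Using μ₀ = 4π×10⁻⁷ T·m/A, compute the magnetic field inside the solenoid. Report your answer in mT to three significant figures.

Inside a long solenoid, B = μ₀nI.
B = (4π×10⁻⁷)(5.200×10^3 m⁻¹)(8.36 A) = 5.463×10^-2 T.

B ≈ 54.6 mT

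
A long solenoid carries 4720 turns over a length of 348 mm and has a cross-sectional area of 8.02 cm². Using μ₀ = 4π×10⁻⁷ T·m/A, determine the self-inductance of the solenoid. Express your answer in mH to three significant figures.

L ≈ 64.5 mH

A = 8.02 cm² = 8.020×10^-4 m².
For a long solenoid, L = μ₀N²A/ℓ.
L = (4π×10⁻⁷)(4720)²(8.020×10^-4)/(0.348 m) = 6.452×10^-2 H.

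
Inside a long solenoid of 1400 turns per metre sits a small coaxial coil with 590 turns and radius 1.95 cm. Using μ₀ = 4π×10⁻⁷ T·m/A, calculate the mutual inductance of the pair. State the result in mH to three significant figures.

M ≈ 1.24 mH

The outer solenoid produces a uniform field B₁ = μ₀n₁I₁ across the inner coil,
so the flux linkage is N₂Φ = N₂B₁A₂ = μ₀n₁N₂A₂·I₁, giving M = μ₀n₁N₂A₂.
A₂ = πr² = π(1.950×10^-2 m)² = 1.1946×10^-3 m².
M = (4π×10⁻⁷)(1400)(590)(1.1946×10^-3) = 1.240×10^-3 H.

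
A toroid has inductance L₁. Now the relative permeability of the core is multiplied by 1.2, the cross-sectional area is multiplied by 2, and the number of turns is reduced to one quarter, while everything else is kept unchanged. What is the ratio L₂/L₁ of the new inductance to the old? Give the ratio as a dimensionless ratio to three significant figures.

For a toroid, L ∝ μᵣN²A/R.
L₂/L₁ = (1.2) × (2) × (0.25)^2 = 0.150.

L₂/L₁ = 0.150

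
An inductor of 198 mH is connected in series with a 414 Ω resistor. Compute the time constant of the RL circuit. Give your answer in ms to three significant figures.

τ ≈ 0.478 ms

τ = L/R = (0.198 H)/(414 Ω) = 4.783×10^-4 s.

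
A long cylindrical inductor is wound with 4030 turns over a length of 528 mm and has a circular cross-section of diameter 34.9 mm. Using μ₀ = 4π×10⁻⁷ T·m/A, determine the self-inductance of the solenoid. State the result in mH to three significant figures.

L ≈ 37.0 mH

A = π(d/2)² = π(1.745×10^-2 m)² = 9.566×10^-4 m².
For a long solenoid, L = μ₀N²A/ℓ.
L = (4π×10⁻⁷)(4030)²(9.566×10^-4)/(0.528 m) = 3.698×10^-2 H.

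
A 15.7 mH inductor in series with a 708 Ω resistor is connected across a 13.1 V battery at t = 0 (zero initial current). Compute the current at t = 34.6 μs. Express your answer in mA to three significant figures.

τ = L/R = 1.570×10^-2/708 = 2.218×10^-5 s; final current I_∞ = ε/R = 13.1/708 = 1.850×10^-2 A.
I(t) = I_∞(1 − e^(−t/τ)) with t/τ = 1.560.
I = (1.850×10^-2)(1 − e^(−1.560)) = 1.462×10^-2 A.

I ≈ 14.6 mA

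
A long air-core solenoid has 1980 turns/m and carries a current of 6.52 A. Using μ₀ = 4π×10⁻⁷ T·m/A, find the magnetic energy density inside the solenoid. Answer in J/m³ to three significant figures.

u ≈ 105 J/m³

B = μ₀nI = (4π×10⁻⁷)(1.980×10^3)(6.52) = 1.622×10^-2 T.
u = B²/(2μ₀) = (1.622×10^-2)²/(2×4π×10⁻⁷) = 104.7 J/m³.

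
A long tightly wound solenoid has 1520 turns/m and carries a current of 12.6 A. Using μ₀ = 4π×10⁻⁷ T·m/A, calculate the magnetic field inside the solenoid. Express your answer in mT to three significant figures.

Inside a long solenoid, B = μ₀nI.
B = (4π×10⁻⁷)(1.520×10^3 m⁻¹)(12.6 A) = 2.407×10^-2 T.

B ≈ 24.1 mT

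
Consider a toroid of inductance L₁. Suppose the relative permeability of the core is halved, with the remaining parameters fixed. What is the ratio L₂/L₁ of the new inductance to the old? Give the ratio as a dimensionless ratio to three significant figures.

L₂/L₁ = 0.500

For a toroid, L ∝ μᵣN²A/R.
L₂/L₁ = (0.5) = 0.500.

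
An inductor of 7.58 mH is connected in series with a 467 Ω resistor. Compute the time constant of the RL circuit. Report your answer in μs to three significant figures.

τ = L/R = (7.580×10^-3 H)/(467 Ω) = 1.623×10^-5 s.

τ ≈ 16.2 μs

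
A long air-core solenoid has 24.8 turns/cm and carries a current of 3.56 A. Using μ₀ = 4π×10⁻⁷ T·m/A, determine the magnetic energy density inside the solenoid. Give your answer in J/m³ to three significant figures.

u ≈ 49.0 J/m³

B = μ₀nI = (4π×10⁻⁷)(2.480×10^3)(3.56) = 1.109×10^-2 T.
u = B²/(2μ₀) = (1.109×10^-2)²/(2×4π×10⁻⁷) = 48.98 J/m³.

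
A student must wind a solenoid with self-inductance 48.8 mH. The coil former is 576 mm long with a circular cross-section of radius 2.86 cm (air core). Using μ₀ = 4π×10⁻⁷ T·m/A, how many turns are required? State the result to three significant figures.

N ≈ 2950 turns

A = πr² = π(2.860×10^-2 m)² = 2.570×10^-3 m².
From L = μ₀N²A/ℓ, N = √(Lℓ / (μ₀A)).
N = √[(4.880×10^-2)(0.576) / ((4π×10⁻⁷)×2.570×10^-3)] = √(8.7046×10^6) ≈ 2950.4.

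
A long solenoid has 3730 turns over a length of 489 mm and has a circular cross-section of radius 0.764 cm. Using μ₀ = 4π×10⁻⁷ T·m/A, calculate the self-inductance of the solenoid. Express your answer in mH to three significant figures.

A = πr² = π(7.640×10^-3 m)² = 1.834×10^-4 m².
For a long solenoid, L = μ₀N²A/ℓ.
L = (4π×10⁻⁷)(3730)²(1.834×10^-4)/(0.489 m) = 6.556×10^-3 H.

L ≈ 6.56 mH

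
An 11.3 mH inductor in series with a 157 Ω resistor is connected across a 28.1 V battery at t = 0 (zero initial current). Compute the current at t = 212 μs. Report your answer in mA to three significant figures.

τ = L/R = 1.130×10^-2/157 = 7.197×10^-5 s; final current I_∞ = ε/R = 28.1/157 = 0.179 A.
I(t) = I_∞(1 − e^(−t/τ)) with t/τ = 2.945.
I = (0.179)(1 − e^(−2.945)) = 0.1696 A.

I ≈ 170 mA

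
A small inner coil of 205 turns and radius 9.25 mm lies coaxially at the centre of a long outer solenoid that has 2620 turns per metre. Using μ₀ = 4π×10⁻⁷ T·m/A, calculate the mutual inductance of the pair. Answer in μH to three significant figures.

The outer solenoid produces a uniform field B₁ = μ₀n₁I₁ across the inner coil,
so the flux linkage is N₂Φ = N₂B₁A₂ = μ₀n₁N₂A₂·I₁, giving M = μ₀n₁N₂A₂.
A₂ = πr² = π(9.250×10^-3 m)² = 2.688×10^-4 m².
M = (4π×10⁻⁷)(2620)(205)(2.688×10^-4) = 1.814×10^-4 H.

M ≈ 181 μH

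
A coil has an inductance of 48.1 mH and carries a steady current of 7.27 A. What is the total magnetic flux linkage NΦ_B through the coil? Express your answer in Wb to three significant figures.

NΦ_B ≈ 0.350 Wb

From L = NΦ_B/I, the flux linkage is NΦ_B = LI.
NΦ_B = (4.810×10^-2 H)(7.27 A) = 0.3497 Wb.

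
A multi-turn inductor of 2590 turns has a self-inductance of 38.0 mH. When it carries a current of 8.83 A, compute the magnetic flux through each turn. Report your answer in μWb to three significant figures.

From L = NΦ_B/I, the flux per turn is Φ_B = LI/N.
Φ_B = (3.800×10^-2 H)(8.83 A)/2590 = 1.296×10^-4 Wb.

Φ_B ≈ 130 μWb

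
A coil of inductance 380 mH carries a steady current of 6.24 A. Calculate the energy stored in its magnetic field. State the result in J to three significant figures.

U ≈ 7.40 J

Stored magnetic energy: U = ½LI².
U = ½(0.38 H)(6.24 A)² = 7.398 J.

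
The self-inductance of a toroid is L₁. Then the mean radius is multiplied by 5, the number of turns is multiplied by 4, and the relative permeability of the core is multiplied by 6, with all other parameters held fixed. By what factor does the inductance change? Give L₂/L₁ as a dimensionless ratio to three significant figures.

For a toroid, L ∝ μᵣN²A/R.
L₂/L₁ = (5)^-1 × (4)^2 × (6) = 19.2.

L₂/L₁ = 19.2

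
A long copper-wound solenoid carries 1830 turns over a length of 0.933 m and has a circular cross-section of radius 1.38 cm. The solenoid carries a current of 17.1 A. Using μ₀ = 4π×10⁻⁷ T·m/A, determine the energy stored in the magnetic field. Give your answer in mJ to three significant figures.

A = πr² = π(1.380×10^-2 m)² = 5.983×10^-4 m².
L = μ₀N²A/ℓ = (4π×10⁻⁷)(1830)²(5.983×10^-4)/(0.933) = 2.699×10^-3 H.
U = ½LI² = ½(2.699×10^-3)(17.1)² = 0.3945 J.

U ≈ 395 mJ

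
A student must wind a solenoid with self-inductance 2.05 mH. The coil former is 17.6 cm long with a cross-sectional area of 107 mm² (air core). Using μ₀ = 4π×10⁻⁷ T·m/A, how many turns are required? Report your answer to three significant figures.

N ≈ 1640 turns

A = 107 mm² = 1.070×10^-4 m².
From L = μ₀N²A/ℓ, N = √(Lℓ / (μ₀A)).
N = √[(2.050×10^-3)(0.176) / ((4π×10⁻⁷)×1.070×10^-4)] = √(2.683×10^6) ≈ 1638.1.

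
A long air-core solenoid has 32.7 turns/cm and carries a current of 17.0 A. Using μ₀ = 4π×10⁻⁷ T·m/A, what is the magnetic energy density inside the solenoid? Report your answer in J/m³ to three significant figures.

u ≈ 1940 J/m³

B = μ₀nI = (4π×10⁻⁷)(3.270×10^3)(17.0) = 6.986×10^-2 T.
u = B²/(2μ₀) = (6.986×10^-2)²/(2×4π×10⁻⁷) = 1.942×10^3 J/m³.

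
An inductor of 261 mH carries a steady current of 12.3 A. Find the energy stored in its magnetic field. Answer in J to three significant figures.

U ≈ 19.7 J

Stored magnetic energy: U = ½LI².
U = ½(0.261 H)(12.3 A)² = 19.74 J.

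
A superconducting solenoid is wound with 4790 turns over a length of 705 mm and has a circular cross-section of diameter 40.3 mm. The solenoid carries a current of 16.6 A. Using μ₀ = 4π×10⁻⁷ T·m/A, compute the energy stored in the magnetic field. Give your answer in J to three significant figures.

U ≈ 7.19 J

A = π(d/2)² = π(2.015×10^-2 m)² = 1.276×10^-3 m².
L = μ₀N²A/ℓ = (4π×10⁻⁷)(4790)²(1.276×10^-3)/(0.705) = 5.217×10^-2 H.
U = ½LI² = ½(5.217×10^-2)(16.6)² = 7.188 J.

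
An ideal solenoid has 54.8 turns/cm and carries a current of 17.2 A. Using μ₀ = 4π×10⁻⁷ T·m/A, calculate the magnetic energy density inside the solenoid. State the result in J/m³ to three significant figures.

B = μ₀nI = (4π×10⁻⁷)(5.480×10^3)(17.2) = 0.1184 T.
u = B²/(2μ₀) = (0.1184)²/(2×4π×10⁻⁷) = 5.582×10^3 J/m³.

u ≈ 5580 J/m³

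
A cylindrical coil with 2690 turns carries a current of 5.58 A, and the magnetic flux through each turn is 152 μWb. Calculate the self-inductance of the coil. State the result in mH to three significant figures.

L ≈ 73.3 mH

Self-inductance is defined by L = NΦ_B/I (flux linkage over current).
L = (2690)(1.520×10^-4 Wb)/(5.58 A) = 7.328×10^-2 H.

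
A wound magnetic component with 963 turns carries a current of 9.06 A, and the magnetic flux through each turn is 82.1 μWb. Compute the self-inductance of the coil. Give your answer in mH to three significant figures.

L ≈ 8.73 mH

Self-inductance is defined by L = NΦ_B/I (flux linkage over current).
L = (963)(8.210×10^-5 Wb)/(9.06 A) = 8.727×10^-3 H.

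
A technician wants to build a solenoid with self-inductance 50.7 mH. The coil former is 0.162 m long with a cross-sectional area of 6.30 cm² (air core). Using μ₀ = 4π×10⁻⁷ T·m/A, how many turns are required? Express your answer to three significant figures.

A = 6.30 cm² = 6.300×10^-4 m².
From L = μ₀N²A/ℓ, N = √(Lℓ / (μ₀A)).
N = √[(5.070×10^-2)(0.162) / ((4π×10⁻⁷)×6.300×10^-4)] = √(1.037×10^7) ≈ 3221.0.

N ≈ 3220 turns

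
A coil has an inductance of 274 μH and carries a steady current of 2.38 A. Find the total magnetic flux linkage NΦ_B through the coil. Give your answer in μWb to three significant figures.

NΦ_B ≈ 652 μWb

From L = NΦ_B/I, the flux linkage is NΦ_B = LI.
NΦ_B = (2.740×10^-4 H)(2.38 A) = 6.521×10^-4 Wb.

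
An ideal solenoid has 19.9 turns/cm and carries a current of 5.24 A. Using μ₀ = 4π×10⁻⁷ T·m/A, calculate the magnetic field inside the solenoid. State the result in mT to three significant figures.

B ≈ 13.1 mT

Inside a long solenoid, B = μ₀nI.
B = (4π×10⁻⁷)(1.990×10^3 m⁻¹)(5.24 A) = 1.310×10^-2 T.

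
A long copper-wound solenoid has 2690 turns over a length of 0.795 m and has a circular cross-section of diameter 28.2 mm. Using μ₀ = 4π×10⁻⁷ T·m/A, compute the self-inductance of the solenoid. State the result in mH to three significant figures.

A = π(d/2)² = π(1.410×10^-2 m)² = 6.246×10^-4 m².
For a long solenoid, L = μ₀N²A/ℓ.
L = (4π×10⁻⁷)(2690)²(6.246×10^-4)/(0.795 m) = 7.144×10^-3 H.

L ≈ 7.14 mH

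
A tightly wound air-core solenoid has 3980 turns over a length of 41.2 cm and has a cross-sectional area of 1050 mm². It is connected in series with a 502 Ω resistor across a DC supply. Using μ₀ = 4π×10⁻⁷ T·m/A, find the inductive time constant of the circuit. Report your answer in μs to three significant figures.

A = 1050 mm² = 1.050×10^-3 m².
L = μ₀N²A/ℓ = (4π×10⁻⁷)(3980)²(1.050×10^-3)/(0.412) = 5.073×10^-2 H.
τ = L/R = (5.073×10^-2)/(502) = 1.011×10^-4 s.

τ ≈ 101 μs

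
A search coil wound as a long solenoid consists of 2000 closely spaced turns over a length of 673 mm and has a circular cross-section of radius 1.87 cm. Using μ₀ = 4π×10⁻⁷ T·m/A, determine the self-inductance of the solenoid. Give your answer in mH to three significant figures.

A = πr² = π(1.870×10^-2 m)² = 1.099×10^-3 m².
For a long solenoid, L = μ₀N²A/ℓ.
L = (4π×10⁻⁷)(2000)²(1.099×10^-3)/(0.673 m) = 8.205×10^-3 H.

L ≈ 8.21 mH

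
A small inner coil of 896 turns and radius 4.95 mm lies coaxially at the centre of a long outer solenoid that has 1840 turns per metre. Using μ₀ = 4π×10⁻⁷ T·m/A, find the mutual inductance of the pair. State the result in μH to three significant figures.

M ≈ 159 μH

The outer solenoid produces a uniform field B₁ = μ₀n₁I₁ across the inner coil,
so the flux linkage is N₂Φ = N₂B₁A₂ = μ₀n₁N₂A₂·I₁, giving M = μ₀n₁N₂A₂.
A₂ = πr² = π(4.950×10^-3 m)² = 7.698×10^-5 m².
M = (4π×10⁻⁷)(1840)(896)(7.698×10^-5) = 1.5948×10^-4 H.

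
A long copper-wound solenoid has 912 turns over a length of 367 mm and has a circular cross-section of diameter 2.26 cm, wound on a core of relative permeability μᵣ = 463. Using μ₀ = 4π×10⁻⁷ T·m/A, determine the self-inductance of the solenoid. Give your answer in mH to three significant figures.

L ≈ 529 mH

A = π(d/2)² = π(1.130×10^-2 m)² = 4.011×10^-4 m².
For a long solenoid, L = μ₀μᵣN²A/ℓ.
L = (4π×10⁻⁷)(463)(912)²(4.011×10^-4)/(0.367 m) = 0.529 H.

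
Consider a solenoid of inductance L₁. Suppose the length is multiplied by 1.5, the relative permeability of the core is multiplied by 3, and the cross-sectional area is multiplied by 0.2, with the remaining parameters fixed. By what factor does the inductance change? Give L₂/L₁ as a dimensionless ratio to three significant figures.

L₂/L₁ = 0.400

For a solenoid, L ∝ μᵣN²A/ℓ.
L₂/L₁ = (1.5)^-1 × (3) × (0.2) = 0.400.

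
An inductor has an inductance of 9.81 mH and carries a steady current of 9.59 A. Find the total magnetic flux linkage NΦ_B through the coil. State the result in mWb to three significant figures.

From L = NΦ_B/I, the flux linkage is NΦ_B = LI.
NΦ_B = (9.810×10^-3 H)(9.59 A) = 9.408×10^-2 Wb.

NΦ_B ≈ 94.1 mWb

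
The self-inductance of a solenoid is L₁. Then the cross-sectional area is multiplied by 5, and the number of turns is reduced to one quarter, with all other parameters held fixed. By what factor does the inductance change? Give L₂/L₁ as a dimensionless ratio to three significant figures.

L₂/L₁ = 0.313

For a solenoid, L ∝ μᵣN²A/ℓ.
L₂/L₁ = (5) × (0.25)^2 = 0.313.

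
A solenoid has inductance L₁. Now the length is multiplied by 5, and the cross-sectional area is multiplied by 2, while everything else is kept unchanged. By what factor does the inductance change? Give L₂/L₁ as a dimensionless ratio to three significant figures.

L₂/L₁ = 0.400

For a solenoid, L ∝ μᵣN²A/ℓ.
L₂/L₁ = (5)^-1 × (2) = 0.400.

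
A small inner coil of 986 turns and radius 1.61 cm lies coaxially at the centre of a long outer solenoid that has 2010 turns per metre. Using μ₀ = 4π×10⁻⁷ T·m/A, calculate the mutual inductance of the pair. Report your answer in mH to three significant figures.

The outer solenoid produces a uniform field B₁ = μ₀n₁I₁ across the inner coil,
so the flux linkage is N₂Φ = N₂B₁A₂ = μ₀n₁N₂A₂·I₁, giving M = μ₀n₁N₂A₂.
A₂ = πr² = π(1.610×10^-2 m)² = 8.143×10^-4 m².
M = (4π×10⁻⁷)(2010)(986)(8.143×10^-4) = 2.028×10^-3 H.

M ≈ 2.03 mH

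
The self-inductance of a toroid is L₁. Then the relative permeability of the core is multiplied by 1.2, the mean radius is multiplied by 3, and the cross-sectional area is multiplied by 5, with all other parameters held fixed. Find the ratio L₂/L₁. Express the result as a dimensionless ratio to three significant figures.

L₂/L₁ = 2.00

For a toroid, L ∝ μᵣN²A/R.
L₂/L₁ = (1.2) × (3)^-1 × (5) = 2.00.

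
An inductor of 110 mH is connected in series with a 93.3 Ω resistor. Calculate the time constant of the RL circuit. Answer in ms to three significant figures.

τ = L/R = (0.11 H)/(93.3 Ω) = 1.179×10^-3 s.

τ ≈ 1.18 ms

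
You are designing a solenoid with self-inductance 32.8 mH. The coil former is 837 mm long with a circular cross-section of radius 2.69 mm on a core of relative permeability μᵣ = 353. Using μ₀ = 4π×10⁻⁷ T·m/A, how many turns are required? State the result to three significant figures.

N ≈ 1650 turns

A = πr² = π(2.690×10^-3 m)² = 2.273×10^-5 m².
From L = μ₀μᵣN²A/ℓ, N = √(Lℓ / (μ₀μᵣA)).
N = √[(3.280×10^-2)(0.837) / ((4π×10⁻⁷)(353)×2.273×10^-5)] = √(2.722×10^6) ≈ 1650.0.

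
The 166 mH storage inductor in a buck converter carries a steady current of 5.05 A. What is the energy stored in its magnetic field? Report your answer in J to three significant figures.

Stored magnetic energy: U = ½LI².
U = ½(0.166 H)(5.05 A)² = 2.117 J.

U ≈ 2.12 J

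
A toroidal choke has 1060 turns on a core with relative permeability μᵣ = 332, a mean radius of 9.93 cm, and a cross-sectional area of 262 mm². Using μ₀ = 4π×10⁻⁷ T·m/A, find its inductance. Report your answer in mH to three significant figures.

L ≈ 197 mH

For a thin toroid, L = μ₀μᵣN²A/(2πR).
L = (4π×10⁻⁷)(332)(1060)²(2.620×10^-4) / (2π×9.930×10^-2 m) = 0.1968 H.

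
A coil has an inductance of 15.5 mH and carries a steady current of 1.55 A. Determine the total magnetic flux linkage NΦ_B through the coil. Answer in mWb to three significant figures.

From L = NΦ_B/I, the flux linkage is NΦ_B = LI.
NΦ_B = (1.550×10^-2 H)(1.55 A) = 2.402×10^-2 Wb.

NΦ_B ≈ 24.0 mWb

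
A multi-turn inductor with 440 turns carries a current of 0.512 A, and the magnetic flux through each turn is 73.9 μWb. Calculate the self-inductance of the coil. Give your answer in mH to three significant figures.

L ≈ 63.5 mH

Self-inductance is defined by L = NΦ_B/I (flux linkage over current).
L = (440)(7.390×10^-5 Wb)/(0.512 A) = 6.351×10^-2 H.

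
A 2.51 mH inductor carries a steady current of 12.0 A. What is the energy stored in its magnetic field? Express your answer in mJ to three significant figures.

U ≈ 181 mJ

Stored magnetic energy: U = ½LI².
U = ½(2.510×10^-3 H)(12.0 A)² = 0.1807 J.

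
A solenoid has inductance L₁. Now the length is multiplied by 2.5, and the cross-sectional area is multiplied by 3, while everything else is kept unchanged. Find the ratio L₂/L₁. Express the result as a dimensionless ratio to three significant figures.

For a solenoid, L ∝ μᵣN²A/ℓ.
L₂/L₁ = (2.5)^-1 × (3) = 1.20.

L₂/L₁ = 1.20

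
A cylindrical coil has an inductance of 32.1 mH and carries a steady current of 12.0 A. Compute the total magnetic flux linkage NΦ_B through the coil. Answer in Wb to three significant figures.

From L = NΦ_B/I, the flux linkage is NΦ_B = LI.
NΦ_B = (3.210×10^-2 H)(12.0 A) = 0.3852 Wb.

NΦ_B ≈ 0.385 Wb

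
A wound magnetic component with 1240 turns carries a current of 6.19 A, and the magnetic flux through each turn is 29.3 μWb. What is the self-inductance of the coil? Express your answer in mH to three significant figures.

Self-inductance is defined by L = NΦ_B/I (flux linkage over current).
L = (1240)(2.930×10^-5 Wb)/(6.19 A) = 5.869×10^-3 H.

L ≈ 5.87 mH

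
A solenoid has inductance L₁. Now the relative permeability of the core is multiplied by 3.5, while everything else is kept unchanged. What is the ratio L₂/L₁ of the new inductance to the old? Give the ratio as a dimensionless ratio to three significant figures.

For a solenoid, L ∝ μᵣN²A/ℓ.
L₂/L₁ = (3.5) = 3.50.

L₂/L₁ = 3.50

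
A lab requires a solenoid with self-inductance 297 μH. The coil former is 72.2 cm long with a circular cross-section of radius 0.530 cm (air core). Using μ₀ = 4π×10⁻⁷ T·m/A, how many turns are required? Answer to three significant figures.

N ≈ 1390 turns

A = πr² = π(5.300×10^-3 m)² = 8.8247×10^-5 m².
From L = μ₀N²A/ℓ, N = √(Lℓ / (μ₀A)).
N = √[(2.970×10^-4)(0.722) / ((4π×10⁻⁷)×8.8247×10^-5)] = √(1.934×10^6) ≈ 1390.6.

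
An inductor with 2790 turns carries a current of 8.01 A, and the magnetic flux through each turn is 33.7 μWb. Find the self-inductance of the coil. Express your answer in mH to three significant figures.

Self-inductance is defined by L = NΦ_B/I (flux linkage over current).
L = (2790)(3.370×10^-5 Wb)/(8.01 A) = 1.174×10^-2 H.

L ≈ 11.7 mH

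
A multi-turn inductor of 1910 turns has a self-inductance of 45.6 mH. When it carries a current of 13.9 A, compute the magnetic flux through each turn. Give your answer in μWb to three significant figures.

From L = NΦ_B/I, the flux per turn is Φ_B = LI/N.
Φ_B = (4.560×10^-2 H)(13.9 A)/1910 = 3.319×10^-4 Wb.

Φ_B ≈ 332 μWb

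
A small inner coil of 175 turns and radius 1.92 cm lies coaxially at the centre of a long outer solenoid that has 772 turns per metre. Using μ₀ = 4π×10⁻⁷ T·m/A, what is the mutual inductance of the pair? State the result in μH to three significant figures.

The outer solenoid produces a uniform field B₁ = μ₀n₁I₁ across the inner coil,
so the flux linkage is N₂Φ = N₂B₁A₂ = μ₀n₁N₂A₂·I₁, giving M = μ₀n₁N₂A₂.
A₂ = πr² = π(1.920×10^-2 m)² = 1.158×10^-3 m².
M = (4π×10⁻⁷)(772)(175)(1.158×10^-3) = 1.966×10^-4 H.

M ≈ 197 μH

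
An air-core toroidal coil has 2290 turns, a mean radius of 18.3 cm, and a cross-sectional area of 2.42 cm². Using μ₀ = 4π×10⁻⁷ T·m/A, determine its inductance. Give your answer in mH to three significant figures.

For a thin toroid, L = μ₀N²A/(2πR).
L = (4π×10⁻⁷)(2290)²(2.420×10^-4) / (2π×0.183 m) = 1.387×10^-3 H.

L ≈ 1.39 mH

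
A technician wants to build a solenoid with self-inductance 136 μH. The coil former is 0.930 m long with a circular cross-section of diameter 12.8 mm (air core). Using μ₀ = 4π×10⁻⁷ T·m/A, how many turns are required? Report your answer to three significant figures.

N ≈ 884 turns

A = π(d/2)² = π(6.400×10^-3 m)² = 1.287×10^-4 m².
From L = μ₀N²A/ℓ, N = √(Lℓ / (μ₀A)).
N = √[(1.360×10^-4)(0.93) / ((4π×10⁻⁷)×1.287×10^-4)] = √(7.822×10^5) ≈ 884.4.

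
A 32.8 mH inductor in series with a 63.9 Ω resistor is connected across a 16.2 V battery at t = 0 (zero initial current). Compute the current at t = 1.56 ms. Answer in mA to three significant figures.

τ = L/R = 3.280×10^-2/63.9 = 5.133×10^-4 s; final current I_∞ = ε/R = 16.2/63.9 = 0.2535 A.
I(t) = I_∞(1 − e^(−t/τ)) with t/τ = 3.039.
I = (0.2535)(1 − e^(−3.039)) = 0.2414 A.

I ≈ 241 mA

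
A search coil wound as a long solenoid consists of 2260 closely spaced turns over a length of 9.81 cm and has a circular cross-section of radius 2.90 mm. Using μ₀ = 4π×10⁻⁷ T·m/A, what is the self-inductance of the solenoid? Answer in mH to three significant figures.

L ≈ 1.73 mH

A = πr² = π(2.900×10^-3 m)² = 2.642×10^-5 m².
For a long solenoid, L = μ₀N²A/ℓ.
L = (4π×10⁻⁷)(2260)²(2.642×10^-5)/(9.810×10^-2 m) = 1.729×10^-3 H.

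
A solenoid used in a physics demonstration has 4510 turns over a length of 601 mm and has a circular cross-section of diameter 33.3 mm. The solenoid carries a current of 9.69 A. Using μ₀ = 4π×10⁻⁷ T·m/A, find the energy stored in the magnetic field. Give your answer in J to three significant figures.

U ≈ 1.74 J

A = π(d/2)² = π(1.665×10^-2 m)² = 8.709×10^-4 m².
L = μ₀N²A/ℓ = (4π×10⁻⁷)(4510)²(8.709×10^-4)/(0.601) = 3.704×10^-2 H.
U = ½LI² = ½(3.704×10^-2)(9.69)² = 1.739 J.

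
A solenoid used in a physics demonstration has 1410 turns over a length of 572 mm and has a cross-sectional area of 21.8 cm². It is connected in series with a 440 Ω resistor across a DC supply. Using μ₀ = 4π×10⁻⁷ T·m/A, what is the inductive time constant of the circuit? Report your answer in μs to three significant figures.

A = 21.8 cm² = 2.180×10^-3 m².
L = μ₀N²A/ℓ = (4π×10⁻⁷)(1410)²(2.180×10^-3)/(0.572) = 9.522×10^-3 H.
τ = L/R = (9.522×10^-3)/(440) = 2.164×10^-5 s.

τ ≈ 21.6 μs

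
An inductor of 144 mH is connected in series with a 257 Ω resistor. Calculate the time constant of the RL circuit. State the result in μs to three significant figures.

τ ≈ 560 μs

τ = L/R = (0.144 H)/(257 Ω) = 5.603×10^-4 s.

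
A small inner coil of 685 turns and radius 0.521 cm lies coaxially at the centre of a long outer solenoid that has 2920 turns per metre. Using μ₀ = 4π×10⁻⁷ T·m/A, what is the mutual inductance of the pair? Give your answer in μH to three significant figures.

The outer solenoid produces a uniform field B₁ = μ₀n₁I₁ across the inner coil,
so the flux linkage is N₂Φ = N₂B₁A₂ = μ₀n₁N₂A₂·I₁, giving M = μ₀n₁N₂A₂.
A₂ = πr² = π(5.210×10^-3 m)² = 8.528×10^-5 m².
M = (4π×10⁻⁷)(2920)(685)(8.528×10^-5) = 2.143×10^-4 H.

M ≈ 214 μH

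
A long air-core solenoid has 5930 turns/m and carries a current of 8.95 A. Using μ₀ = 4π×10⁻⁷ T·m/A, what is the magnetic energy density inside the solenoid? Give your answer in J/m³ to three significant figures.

B = μ₀nI = (4π×10⁻⁷)(5.930×10^3)(8.95) = 6.669×10^-2 T.
u = B²/(2μ₀) = (6.669×10^-2)²/(2×4π×10⁻⁷) = 1.770×10^3 J/m³.

u ≈ 1770 J/m³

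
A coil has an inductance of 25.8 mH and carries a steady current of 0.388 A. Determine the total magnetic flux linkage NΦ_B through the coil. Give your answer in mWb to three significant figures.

NΦ_B ≈ 10.0 mWb

From L = NΦ_B/I, the flux linkage is NΦ_B = LI.
NΦ_B = (2.580×10^-2 H)(0.388 A) = 1.001×10^-2 Wb.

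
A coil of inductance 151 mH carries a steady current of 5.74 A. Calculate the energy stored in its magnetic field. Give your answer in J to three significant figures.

U ≈ 2.49 J

Stored magnetic energy: U = ½LI².
U = ½(0.151 H)(5.74 A)² = 2.488 J.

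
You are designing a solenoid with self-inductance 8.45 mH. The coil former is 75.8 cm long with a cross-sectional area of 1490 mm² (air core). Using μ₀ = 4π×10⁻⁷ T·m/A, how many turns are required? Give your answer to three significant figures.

N ≈ 1850 turns

A = 1490 mm² = 1.490×10^-3 m².
From L = μ₀N²A/ℓ, N = √(Lℓ / (μ₀A)).
N = √[(8.450×10^-3)(0.758) / ((4π×10⁻⁷)×1.490×10^-3)] = √(3.421×10^6) ≈ 1849.5.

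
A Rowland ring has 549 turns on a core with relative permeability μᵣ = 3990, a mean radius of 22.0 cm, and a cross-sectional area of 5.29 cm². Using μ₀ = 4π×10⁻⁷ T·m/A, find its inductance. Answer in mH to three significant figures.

For a thin toroid, L = μ₀μᵣN²A/(2πR).
L = (4π×10⁻⁷)(3990)(549)²(5.290×10^-4) / (2π×0.22 m) = 0.5783 H.

L ≈ 578 mH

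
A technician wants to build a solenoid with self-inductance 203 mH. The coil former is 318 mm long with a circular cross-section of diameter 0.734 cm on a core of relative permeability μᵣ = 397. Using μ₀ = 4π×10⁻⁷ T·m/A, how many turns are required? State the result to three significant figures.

N ≈ 1750 turns

A = π(d/2)² = π(3.670×10^-3 m)² = 4.231×10^-5 m².
From L = μ₀μᵣN²A/ℓ, N = √(Lℓ / (μ₀μᵣA)).
N = √[(0.203)(0.318) / ((4π×10⁻⁷)(397)×4.231×10^-5)] = √(3.058×10^6) ≈ 1748.7.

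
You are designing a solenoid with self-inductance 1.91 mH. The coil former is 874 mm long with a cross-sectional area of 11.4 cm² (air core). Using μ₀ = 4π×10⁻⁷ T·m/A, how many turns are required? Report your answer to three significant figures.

N ≈ 1080 turns

A = 11.4 cm² = 1.140×10^-3 m².
From L = μ₀N²A/ℓ, N = √(Lℓ / (μ₀A)).
N = √[(1.910×10^-3)(0.874) / ((4π×10⁻⁷)×1.140×10^-3)] = √(1.165×10^6) ≈ 1079.5.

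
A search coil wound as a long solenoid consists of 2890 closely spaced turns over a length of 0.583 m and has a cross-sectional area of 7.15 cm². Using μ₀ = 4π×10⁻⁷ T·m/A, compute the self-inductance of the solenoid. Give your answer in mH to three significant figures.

L ≈ 12.9 mH

A = 7.15 cm² = 7.150×10^-4 m².
For a long solenoid, L = μ₀N²A/ℓ.
L = (4π×10⁻⁷)(2890)²(7.150×10^-4)/(0.583 m) = 1.287×10^-2 H.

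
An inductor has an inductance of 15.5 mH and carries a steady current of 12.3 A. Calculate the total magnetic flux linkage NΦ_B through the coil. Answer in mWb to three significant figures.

NΦ_B ≈ 191 mWb

From L = NΦ_B/I, the flux linkage is NΦ_B = LI.
NΦ_B = (1.550×10^-2 H)(12.3 A) = 0.1907 Wb.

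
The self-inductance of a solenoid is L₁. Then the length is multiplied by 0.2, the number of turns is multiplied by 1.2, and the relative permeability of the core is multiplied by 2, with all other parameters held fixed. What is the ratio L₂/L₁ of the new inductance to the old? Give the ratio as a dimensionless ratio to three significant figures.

For a solenoid, L ∝ μᵣN²A/ℓ.
L₂/L₁ = (0.2)^-1 × (1.2)^2 × (2) = 14.4.

L₂/L₁ = 14.4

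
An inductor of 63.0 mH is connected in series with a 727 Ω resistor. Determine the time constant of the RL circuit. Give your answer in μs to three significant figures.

τ ≈ 86.7 μs

τ = L/R = (6.300×10^-2 H)/(727 Ω) = 8.666×10^-5 s.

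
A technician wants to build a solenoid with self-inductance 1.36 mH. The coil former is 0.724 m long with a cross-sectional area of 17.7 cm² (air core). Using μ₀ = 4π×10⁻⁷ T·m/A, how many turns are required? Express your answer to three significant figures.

N ≈ 665 turns

A = 17.7 cm² = 1.770×10^-3 m².
From L = μ₀N²A/ℓ, N = √(Lℓ / (μ₀A)).
N = √[(1.360×10^-3)(0.724) / ((4π×10⁻⁷)×1.770×10^-3)] = √(4.427×10^5) ≈ 665.3.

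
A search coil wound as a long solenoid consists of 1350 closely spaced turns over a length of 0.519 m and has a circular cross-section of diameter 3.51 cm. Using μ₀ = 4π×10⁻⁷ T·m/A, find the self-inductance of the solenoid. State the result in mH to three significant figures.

L ≈ 4.27 mH

A = π(d/2)² = π(1.755×10^-2 m)² = 9.676×10^-4 m².
For a long solenoid, L = μ₀N²A/ℓ.
L = (4π×10⁻⁷)(1350)²(9.676×10^-4)/(0.519 m) = 4.270×10^-3 H.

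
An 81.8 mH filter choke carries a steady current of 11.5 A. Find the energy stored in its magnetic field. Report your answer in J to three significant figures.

U ≈ 5.41 J

Stored magnetic energy: U = ½LI².
U = ½(8.180×10^-2 H)(11.5 A)² = 5.409 J.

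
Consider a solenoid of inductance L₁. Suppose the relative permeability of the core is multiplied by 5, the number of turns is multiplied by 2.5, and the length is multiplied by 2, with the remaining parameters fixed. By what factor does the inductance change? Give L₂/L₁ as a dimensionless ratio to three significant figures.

For a solenoid, L ∝ μᵣN²A/ℓ.
L₂/L₁ = (5) × (2.5)^2 × (2)^-1 = 15.6.

L₂/L₁ = 15.6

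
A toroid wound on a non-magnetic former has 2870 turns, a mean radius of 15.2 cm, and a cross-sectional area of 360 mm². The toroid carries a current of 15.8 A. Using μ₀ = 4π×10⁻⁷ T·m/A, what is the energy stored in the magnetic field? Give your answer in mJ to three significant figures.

U ≈ 487 mJ

L = μ₀N²A/(2πR) = (4π×10⁻⁷)(2870)²(3.600×10^-4)/(2π×0.152) = 3.902×10^-3 H.
U = ½LI² = ½(3.902×10^-3)(15.8)² = 0.487 J.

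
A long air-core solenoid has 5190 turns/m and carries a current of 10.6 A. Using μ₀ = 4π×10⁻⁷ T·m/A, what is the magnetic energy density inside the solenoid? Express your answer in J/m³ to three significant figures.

B = μ₀nI = (4π×10⁻⁷)(5.190×10^3)(10.6) = 6.913×10^-2 T.
u = B²/(2μ₀) = (6.913×10^-2)²/(2×4π×10⁻⁷) = 1.902×10^3 J/m³.

u ≈ 1900 J/m³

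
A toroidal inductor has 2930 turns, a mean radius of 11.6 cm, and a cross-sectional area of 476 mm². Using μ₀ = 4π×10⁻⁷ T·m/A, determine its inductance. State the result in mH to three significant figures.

For a thin toroid, L = μ₀N²A/(2πR).
L = (4π×10⁻⁷)(2930)²(4.760×10^-4) / (2π×0.116 m) = 7.046×10^-3 H.

L ≈ 7.05 mH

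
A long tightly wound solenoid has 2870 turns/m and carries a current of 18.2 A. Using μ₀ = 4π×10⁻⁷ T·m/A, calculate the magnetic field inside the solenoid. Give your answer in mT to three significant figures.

Inside a long solenoid, B = μ₀nI.
B = (4π×10⁻⁷)(2.870×10^3 m⁻¹)(18.2 A) = 6.564×10^-2 T.

B ≈ 65.6 mT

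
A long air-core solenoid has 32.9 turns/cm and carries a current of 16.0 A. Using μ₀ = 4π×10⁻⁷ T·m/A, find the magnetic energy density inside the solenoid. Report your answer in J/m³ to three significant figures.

B = μ₀nI = (4π×10⁻⁷)(3.290×10^3)(16.0) = 6.6149×10^-2 T.
u = B²/(2μ₀) = (6.6149×10^-2)²/(2×4π×10⁻⁷) = 1.741×10^3 J/m³.

u ≈ 1740 J/m³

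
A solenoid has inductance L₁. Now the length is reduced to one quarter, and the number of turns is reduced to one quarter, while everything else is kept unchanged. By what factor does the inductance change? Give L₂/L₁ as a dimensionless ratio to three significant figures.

L₂/L₁ = 0.250

For a solenoid, L ∝ μᵣN²A/ℓ.
L₂/L₁ = (0.25)^-1 × (0.25)^2 = 0.250.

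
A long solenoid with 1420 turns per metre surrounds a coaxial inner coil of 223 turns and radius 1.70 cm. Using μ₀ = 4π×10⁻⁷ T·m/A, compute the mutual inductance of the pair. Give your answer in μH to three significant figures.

The outer solenoid produces a uniform field B₁ = μ₀n₁I₁ across the inner coil,
so the flux linkage is N₂Φ = N₂B₁A₂ = μ₀n₁N₂A₂·I₁, giving M = μ₀n₁N₂A₂.
A₂ = πr² = π(1.700×10^-2 m)² = 9.079×10^-4 m².
M = (4π×10⁻⁷)(1420)(223)(9.079×10^-4) = 3.613×10^-4 H.

M ≈ 361 μH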